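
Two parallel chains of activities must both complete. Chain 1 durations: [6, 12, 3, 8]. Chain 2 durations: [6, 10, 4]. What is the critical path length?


Path A total = 6 + 12 + 3 + 8 = 29
Path B total = 6 + 10 + 4 = 20
Critical path = longest path = max(29, 20) = 29

29


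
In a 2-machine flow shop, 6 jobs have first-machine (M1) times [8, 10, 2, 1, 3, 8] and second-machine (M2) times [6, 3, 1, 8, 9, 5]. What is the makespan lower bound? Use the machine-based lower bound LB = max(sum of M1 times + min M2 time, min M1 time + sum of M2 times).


LB1 = sum(M1 times) + min(M2 times) = 32 + 1 = 33
LB2 = min(M1 times) + sum(M2 times) = 1 + 32 = 33
Lower bound = max(LB1, LB2) = max(33, 33) = 33

33


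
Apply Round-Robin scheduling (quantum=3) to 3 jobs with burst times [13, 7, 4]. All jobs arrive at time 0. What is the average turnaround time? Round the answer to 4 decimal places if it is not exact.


Time quantum = 3
Execution trace:
  J1 runs 3 units, time = 3
  J2 runs 3 units, time = 6
  J3 runs 3 units, time = 9
  J1 runs 3 units, time = 12
  J2 runs 3 units, time = 15
  J3 runs 1 units, time = 16
  J1 runs 3 units, time = 19
  J2 runs 1 units, time = 20
  J1 runs 3 units, time = 23
  J1 runs 1 units, time = 24
Finish times: [24, 20, 16]
Average turnaround = 60/3 = 20.0

20.0


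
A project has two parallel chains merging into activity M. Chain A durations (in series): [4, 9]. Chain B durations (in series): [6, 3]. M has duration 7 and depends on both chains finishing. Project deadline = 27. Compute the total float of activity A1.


Forward pass: ES(A1) = sum of predecessors on chain A = 0
EF = ES + duration = 0 + 4 = 4
Backward pass: LF(M) = deadline = 27; LS(M) = 27 - 7 = 20
LF(A1) = LS(M) - sum(successors on chain A) = 20 - 9 = 11
LS = LF - duration = 11 - 4 = 7
Total float = LS - ES = 7 - 0 = 7

7


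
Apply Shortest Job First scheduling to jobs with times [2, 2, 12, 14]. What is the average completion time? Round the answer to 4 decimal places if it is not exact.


SJF order (ascending): [2, 2, 12, 14]
Completion times:
  Job 1: burst=2, C=2
  Job 2: burst=2, C=4
  Job 3: burst=12, C=16
  Job 4: burst=14, C=30
Average completion = 52/4 = 13.0

13.0


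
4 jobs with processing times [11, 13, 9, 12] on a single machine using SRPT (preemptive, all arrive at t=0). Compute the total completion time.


Since all jobs arrive at t=0, SRPT equals SPT ordering.
SPT order: [9, 11, 12, 13]
Completion times:
  Job 1: p=9, C=9
  Job 2: p=11, C=20
  Job 3: p=12, C=32
  Job 4: p=13, C=45
Total completion time = 9 + 20 + 32 + 45 = 106

106


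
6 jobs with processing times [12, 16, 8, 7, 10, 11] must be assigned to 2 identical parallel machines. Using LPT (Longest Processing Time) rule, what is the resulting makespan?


Sort jobs in decreasing order (LPT): [16, 12, 11, 10, 8, 7]
Assign each job to the least loaded machine:
  Machine 1: jobs [16, 10, 7], load = 33
  Machine 2: jobs [12, 11, 8], load = 31
Makespan = max load = 33

33


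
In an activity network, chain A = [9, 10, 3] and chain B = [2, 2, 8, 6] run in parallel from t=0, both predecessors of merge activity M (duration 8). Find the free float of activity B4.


ES(B4) = sum of predecessors on chain B = 12
EF(B4) = ES + duration = 12 + 6 = 18
Successor of B4 is M. ES(M) = max(sum(A), sum(B)) = max(22, 18) = 22
Free float = ES(successor) - EF(current) = 22 - 18 = 4

4


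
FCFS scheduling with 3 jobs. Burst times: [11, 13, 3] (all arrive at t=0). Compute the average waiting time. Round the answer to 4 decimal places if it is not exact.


FCFS order (as given): [11, 13, 3]
Waiting times:
  Job 1: wait = 0
  Job 2: wait = 11
  Job 3: wait = 24
Sum of waiting times = 35
Average waiting time = 35/3 = 11.6667

11.6667


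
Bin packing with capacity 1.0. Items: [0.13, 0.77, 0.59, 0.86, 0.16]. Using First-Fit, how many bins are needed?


Place items sequentially using First-Fit:
  Item 0.13 -> new Bin 1
  Item 0.77 -> Bin 1 (now 0.9)
  Item 0.59 -> new Bin 2
  Item 0.86 -> new Bin 3
  Item 0.16 -> Bin 2 (now 0.75)
Total bins used = 3

3


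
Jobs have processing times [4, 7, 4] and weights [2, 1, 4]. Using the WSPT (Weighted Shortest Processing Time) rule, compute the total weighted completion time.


Compute p/w ratios and sort ascending (WSPT): [(4, 4), (4, 2), (7, 1)]
Compute weighted completion times:
  Job (p=4,w=4): C=4, w*C=4*4=16
  Job (p=4,w=2): C=8, w*C=2*8=16
  Job (p=7,w=1): C=15, w*C=1*15=15
Total weighted completion time = 47

47


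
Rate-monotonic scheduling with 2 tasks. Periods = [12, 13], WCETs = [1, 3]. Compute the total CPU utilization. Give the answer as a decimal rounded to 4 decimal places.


Compute individual utilizations (exact fractions):
  Task 1: C/T = 1/12 (approx. 0.0833)
  Task 2: C/T = 3/13 (approx. 0.2308)
Total utilization U = 1/12 + 3/13 = 49/156
Rounded to 4 decimal places: U = 0.3141
RM (Liu & Layland) bound for 2 tasks = 0.828427; compare with U = 49/156 (approx. 0.314103)
U <= bound, so schedulable by RM sufficient condition.

0.3141


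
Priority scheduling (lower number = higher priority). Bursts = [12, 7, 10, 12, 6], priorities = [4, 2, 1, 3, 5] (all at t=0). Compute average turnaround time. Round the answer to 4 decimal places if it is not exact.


Sort by priority (ascending = highest first):
Order: [(1, 10), (2, 7), (3, 12), (4, 12), (5, 6)]
Completion times:
  Priority 1, burst=10, C=10
  Priority 2, burst=7, C=17
  Priority 3, burst=12, C=29
  Priority 4, burst=12, C=41
  Priority 5, burst=6, C=47
Average turnaround = 144/5 = 28.8

28.8


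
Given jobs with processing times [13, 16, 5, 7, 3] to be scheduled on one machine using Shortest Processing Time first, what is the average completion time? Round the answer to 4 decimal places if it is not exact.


Sort jobs by processing time (SPT order): [3, 5, 7, 13, 16]
Compute completion times sequentially:
  Job 1: processing = 3, completes at 3
  Job 2: processing = 5, completes at 8
  Job 3: processing = 7, completes at 15
  Job 4: processing = 13, completes at 28
  Job 5: processing = 16, completes at 44
Sum of completion times = 98
Average completion time = 98/5 = 19.6

19.6


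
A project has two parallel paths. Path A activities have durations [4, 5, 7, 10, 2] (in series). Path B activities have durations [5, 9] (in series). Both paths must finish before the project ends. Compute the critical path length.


Path A total = 4 + 5 + 7 + 10 + 2 = 28
Path B total = 5 + 9 = 14
Critical path = longest path = max(28, 14) = 28

28


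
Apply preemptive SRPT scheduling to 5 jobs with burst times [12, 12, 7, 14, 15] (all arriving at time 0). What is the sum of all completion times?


Since all jobs arrive at t=0, SRPT equals SPT ordering.
SPT order: [7, 12, 12, 14, 15]
Completion times:
  Job 1: p=7, C=7
  Job 2: p=12, C=19
  Job 3: p=12, C=31
  Job 4: p=14, C=45
  Job 5: p=15, C=60
Total completion time = 7 + 19 + 31 + 45 + 60 = 162

162


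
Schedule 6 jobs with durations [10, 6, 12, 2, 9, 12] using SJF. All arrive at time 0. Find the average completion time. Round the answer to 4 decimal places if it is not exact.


SJF order (ascending): [2, 6, 9, 10, 12, 12]
Completion times:
  Job 1: burst=2, C=2
  Job 2: burst=6, C=8
  Job 3: burst=9, C=17
  Job 4: burst=10, C=27
  Job 5: burst=12, C=39
  Job 6: burst=12, C=51
Average completion = 144/6 = 24.0

24.0


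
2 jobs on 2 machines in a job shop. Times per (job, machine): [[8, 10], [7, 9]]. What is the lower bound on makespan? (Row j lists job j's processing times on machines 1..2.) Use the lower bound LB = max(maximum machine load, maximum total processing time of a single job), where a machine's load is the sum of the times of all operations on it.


Machine loads:
  Machine 1: 8 + 7 = 15
  Machine 2: 10 + 9 = 19
Max machine load = 19
Job totals:
  Job 1: 18
  Job 2: 16
Max job total = 18
Lower bound = max(19, 18) = 19

19


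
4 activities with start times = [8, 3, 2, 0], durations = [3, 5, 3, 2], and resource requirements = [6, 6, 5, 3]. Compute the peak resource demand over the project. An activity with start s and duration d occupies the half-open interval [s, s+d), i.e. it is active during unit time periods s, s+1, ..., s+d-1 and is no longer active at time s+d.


Each activity i is active on [start_i, start_i + duration_i).
Compute total resource usage per time slot:
  t=0: active resources = [3], total = 3
  t=1: active resources = [3], total = 3
  t=2: active resources = [5], total = 5
  t=3: active resources = [6, 5], total = 11
  t=4: active resources = [6, 5], total = 11
  t=5: active resources = [6], total = 6
  t=6: active resources = [6], total = 6
  t=7: active resources = [6], total = 6
  t=8: active resources = [6], total = 6
  t=9: active resources = [6], total = 6
  t=10: active resources = [6], total = 6
Peak resource demand = 11

11


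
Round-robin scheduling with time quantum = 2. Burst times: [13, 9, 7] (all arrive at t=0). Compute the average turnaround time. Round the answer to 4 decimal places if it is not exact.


Time quantum = 2
Execution trace:
  J1 runs 2 units, time = 2
  J2 runs 2 units, time = 4
  J3 runs 2 units, time = 6
  J1 runs 2 units, time = 8
  J2 runs 2 units, time = 10
  J3 runs 2 units, time = 12
  J1 runs 2 units, time = 14
  J2 runs 2 units, time = 16
  J3 runs 2 units, time = 18
  J1 runs 2 units, time = 20
  J2 runs 2 units, time = 22
  J3 runs 1 units, time = 23
  J1 runs 2 units, time = 25
  J2 runs 1 units, time = 26
  J1 runs 2 units, time = 28
  J1 runs 1 units, time = 29
Finish times: [29, 26, 23]
Average turnaround = 78/3 = 26.0

26.0


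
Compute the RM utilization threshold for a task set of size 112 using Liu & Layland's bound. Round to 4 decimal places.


Compute 2^(1/112) = 1.0062080044
Subtract 1: 1.0062080044 - 1 = 0.0062080044
Multiply by n: 112 * 0.0062080044 = 0.6952964928
Round to 4 dp: 0.6953

0.6953


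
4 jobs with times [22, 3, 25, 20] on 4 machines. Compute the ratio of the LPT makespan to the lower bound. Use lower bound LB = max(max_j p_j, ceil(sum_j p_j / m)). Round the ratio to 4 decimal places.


LPT order: [25, 22, 20, 3]
Machine loads after assignment: [25, 22, 20, 3]
LPT makespan = 25
Lower bound = max(max_job, ceil(total/4)) = max(25, 18) = 25
Ratio = 25 / 25 = 1.0

1.0


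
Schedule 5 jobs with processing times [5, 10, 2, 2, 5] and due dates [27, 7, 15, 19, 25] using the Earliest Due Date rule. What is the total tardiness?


Sort by due date (EDD order): [(10, 7), (2, 15), (2, 19), (5, 25), (5, 27)]
Compute completion times and tardiness:
  Job 1: p=10, d=7, C=10, tardiness=max(0,10-7)=3
  Job 2: p=2, d=15, C=12, tardiness=max(0,12-15)=0
  Job 3: p=2, d=19, C=14, tardiness=max(0,14-19)=0
  Job 4: p=5, d=25, C=19, tardiness=max(0,19-25)=0
  Job 5: p=5, d=27, C=24, tardiness=max(0,24-27)=0
Total tardiness = 3

3


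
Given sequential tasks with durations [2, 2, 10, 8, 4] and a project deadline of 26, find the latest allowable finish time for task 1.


LF(activity 1) = deadline - sum of successor durations
Successors: activities 2 through 5 with durations [2, 10, 8, 4]
Sum of successor durations = 24
LF = 26 - 24 = 2

2


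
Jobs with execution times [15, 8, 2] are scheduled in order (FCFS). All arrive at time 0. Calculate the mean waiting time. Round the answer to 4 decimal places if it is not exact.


FCFS order (as given): [15, 8, 2]
Waiting times:
  Job 1: wait = 0
  Job 2: wait = 15
  Job 3: wait = 23
Sum of waiting times = 38
Average waiting time = 38/3 = 12.6667

12.6667


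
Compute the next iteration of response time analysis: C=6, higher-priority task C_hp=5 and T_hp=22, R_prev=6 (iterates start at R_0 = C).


R_next = C + ceil(R_prev / T_hp) * C_hp
ceil(6 / 22) = ceil(0.2727) = 1
Interference = 1 * 5 = 5
R_next = 6 + 5 = 11

11


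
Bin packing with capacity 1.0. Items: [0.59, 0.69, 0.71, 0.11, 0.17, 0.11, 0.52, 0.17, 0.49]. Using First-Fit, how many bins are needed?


Place items sequentially using First-Fit:
  Item 0.59 -> new Bin 1
  Item 0.69 -> new Bin 2
  Item 0.71 -> new Bin 3
  Item 0.11 -> Bin 1 (now 0.7)
  Item 0.17 -> Bin 1 (now 0.87)
  Item 0.11 -> Bin 1 (now 0.98)
  Item 0.52 -> new Bin 4
  Item 0.17 -> Bin 2 (now 0.86)
  Item 0.49 -> new Bin 5
Total bins used = 5

5


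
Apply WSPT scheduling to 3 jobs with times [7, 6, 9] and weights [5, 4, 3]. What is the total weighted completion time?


Compute p/w ratios and sort ascending (WSPT): [(7, 5), (6, 4), (9, 3)]
Compute weighted completion times:
  Job (p=7,w=5): C=7, w*C=5*7=35
  Job (p=6,w=4): C=13, w*C=4*13=52
  Job (p=9,w=3): C=22, w*C=3*22=66
Total weighted completion time = 153

153


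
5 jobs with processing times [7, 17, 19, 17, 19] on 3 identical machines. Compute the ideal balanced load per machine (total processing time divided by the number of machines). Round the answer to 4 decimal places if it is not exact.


Total processing time = 7 + 17 + 19 + 17 + 19 = 79
Number of machines = 3
Ideal balanced load = 79 / 3 = 26.3333

26.3333


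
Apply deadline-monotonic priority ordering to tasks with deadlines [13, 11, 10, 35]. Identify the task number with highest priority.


Sort tasks by relative deadline (ascending):
  Task 3: deadline = 10
  Task 2: deadline = 11
  Task 1: deadline = 13
  Task 4: deadline = 35
Priority order (highest first): [3, 2, 1, 4]
Highest priority task = 3

3


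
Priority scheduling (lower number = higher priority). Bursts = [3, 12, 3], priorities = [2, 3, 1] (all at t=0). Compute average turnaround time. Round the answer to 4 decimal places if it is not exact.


Sort by priority (ascending = highest first):
Order: [(1, 3), (2, 3), (3, 12)]
Completion times:
  Priority 1, burst=3, C=3
  Priority 2, burst=3, C=6
  Priority 3, burst=12, C=18
Average turnaround = 27/3 = 9.0

9.0


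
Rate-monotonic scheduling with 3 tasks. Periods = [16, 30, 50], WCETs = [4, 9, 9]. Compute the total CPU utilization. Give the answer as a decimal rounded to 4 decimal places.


Compute individual utilizations (exact fractions):
  Task 1: C/T = 4/16 = 1/4 (approx. 0.25)
  Task 2: C/T = 9/30 = 3/10 (approx. 0.3)
  Task 3: C/T = 9/50 (approx. 0.18)
Total utilization U = 1/4 + 3/10 + 9/50 = 73/100
Rounded to 4 decimal places: U = 0.7300
RM (Liu & Layland) bound for 3 tasks = 0.779763; compare with U = 73/100 (approx. 0.730000)
U <= bound, so schedulable by RM sufficient condition.

0.7300


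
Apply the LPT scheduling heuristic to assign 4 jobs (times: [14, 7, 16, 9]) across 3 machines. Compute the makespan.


Sort jobs in decreasing order (LPT): [16, 14, 9, 7]
Assign each job to the least loaded machine:
  Machine 1: jobs [16], load = 16
  Machine 2: jobs [14], load = 14
  Machine 3: jobs [9, 7], load = 16
Makespan = max load = 16

16


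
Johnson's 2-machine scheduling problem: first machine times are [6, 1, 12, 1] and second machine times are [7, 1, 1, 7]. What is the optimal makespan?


Apply Johnson's rule:
  Group 1 (a <= b): [(2, 1, 1), (4, 1, 7), (1, 6, 7)]
  Group 2 (a > b): [(3, 12, 1)]
Optimal job order: [2, 4, 1, 3]
Schedule:
  Job 2: M1 done at 1, M2 done at 2
  Job 4: M1 done at 2, M2 done at 9
  Job 1: M1 done at 8, M2 done at 16
  Job 3: M1 done at 20, M2 done at 21
Makespan = 21

21


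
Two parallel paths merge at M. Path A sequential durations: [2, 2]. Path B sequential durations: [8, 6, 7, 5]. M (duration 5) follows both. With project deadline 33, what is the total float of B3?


Forward pass: ES(B3) = sum of predecessors on chain B = 14
EF = ES + duration = 14 + 7 = 21
Backward pass: LF(M) = deadline = 33; LS(M) = 33 - 5 = 28
LF(B3) = LS(M) - sum(successors on chain B) = 28 - 5 = 23
LS = LF - duration = 23 - 7 = 16
Total float = LS - ES = 16 - 14 = 2

2


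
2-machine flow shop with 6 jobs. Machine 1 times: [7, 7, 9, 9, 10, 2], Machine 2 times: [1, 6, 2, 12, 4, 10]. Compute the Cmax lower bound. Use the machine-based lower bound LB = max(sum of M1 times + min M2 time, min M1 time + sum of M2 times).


LB1 = sum(M1 times) + min(M2 times) = 44 + 1 = 45
LB2 = min(M1 times) + sum(M2 times) = 2 + 35 = 37
Lower bound = max(LB1, LB2) = max(45, 37) = 45

45


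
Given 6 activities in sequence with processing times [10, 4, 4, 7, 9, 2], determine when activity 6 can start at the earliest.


Activity 6 starts after activities 1 through 5 complete.
Predecessor durations: [10, 4, 4, 7, 9]
ES = 10 + 4 + 4 + 7 + 9 = 34

34


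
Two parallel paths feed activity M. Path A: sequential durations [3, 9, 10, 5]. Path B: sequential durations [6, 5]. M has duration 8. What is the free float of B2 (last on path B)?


ES(B2) = sum of predecessors on chain B = 6
EF(B2) = ES + duration = 6 + 5 = 11
Successor of B2 is M. ES(M) = max(sum(A), sum(B)) = max(27, 11) = 27
Free float = ES(successor) - EF(current) = 27 - 11 = 16

16


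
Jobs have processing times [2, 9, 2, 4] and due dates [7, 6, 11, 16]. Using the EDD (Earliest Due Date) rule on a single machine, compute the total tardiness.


Sort by due date (EDD order): [(9, 6), (2, 7), (2, 11), (4, 16)]
Compute completion times and tardiness:
  Job 1: p=9, d=6, C=9, tardiness=max(0,9-6)=3
  Job 2: p=2, d=7, C=11, tardiness=max(0,11-7)=4
  Job 3: p=2, d=11, C=13, tardiness=max(0,13-11)=2
  Job 4: p=4, d=16, C=17, tardiness=max(0,17-16)=1
Total tardiness = 10

10


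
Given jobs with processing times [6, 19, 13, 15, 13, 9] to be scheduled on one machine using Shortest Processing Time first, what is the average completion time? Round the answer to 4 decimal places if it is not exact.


Sort jobs by processing time (SPT order): [6, 9, 13, 13, 15, 19]
Compute completion times sequentially:
  Job 1: processing = 6, completes at 6
  Job 2: processing = 9, completes at 15
  Job 3: processing = 13, completes at 28
  Job 4: processing = 13, completes at 41
  Job 5: processing = 15, completes at 56
  Job 6: processing = 19, completes at 75
Sum of completion times = 221
Average completion time = 221/6 = 36.8333

36.8333


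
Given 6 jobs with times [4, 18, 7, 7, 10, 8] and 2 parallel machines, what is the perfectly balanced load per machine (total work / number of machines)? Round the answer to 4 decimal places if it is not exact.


Total processing time = 4 + 18 + 7 + 7 + 10 + 8 = 54
Number of machines = 2
Ideal balanced load = 54 / 2 = 27.0

27.0


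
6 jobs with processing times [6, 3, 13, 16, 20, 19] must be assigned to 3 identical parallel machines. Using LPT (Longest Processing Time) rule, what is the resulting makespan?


Sort jobs in decreasing order (LPT): [20, 19, 16, 13, 6, 3]
Assign each job to the least loaded machine:
  Machine 1: jobs [20, 3], load = 23
  Machine 2: jobs [19, 6], load = 25
  Machine 3: jobs [16, 13], load = 29
Makespan = max load = 29

29


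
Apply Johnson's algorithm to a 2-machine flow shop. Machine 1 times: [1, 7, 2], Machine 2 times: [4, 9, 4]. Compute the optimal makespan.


Apply Johnson's rule:
  Group 1 (a <= b): [(1, 1, 4), (3, 2, 4), (2, 7, 9)]
  Group 2 (a > b): []
Optimal job order: [1, 3, 2]
Schedule:
  Job 1: M1 done at 1, M2 done at 5
  Job 3: M1 done at 3, M2 done at 9
  Job 2: M1 done at 10, M2 done at 19
Makespan = 19

19


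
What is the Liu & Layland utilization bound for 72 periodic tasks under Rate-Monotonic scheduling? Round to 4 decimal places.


Compute 2^(1/72) = 1.0096735332
Subtract 1: 1.0096735332 - 1 = 0.0096735332
Multiply by n: 72 * 0.0096735332 = 0.6964943904
Round to 4 dp: 0.6965

0.6965


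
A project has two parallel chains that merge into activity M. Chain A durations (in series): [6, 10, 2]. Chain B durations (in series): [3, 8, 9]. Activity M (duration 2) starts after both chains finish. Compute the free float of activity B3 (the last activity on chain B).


ES(B3) = sum of predecessors on chain B = 11
EF(B3) = ES + duration = 11 + 9 = 20
Successor of B3 is M. ES(M) = max(sum(A), sum(B)) = max(18, 20) = 20
Free float = ES(successor) - EF(current) = 20 - 20 = 0

0


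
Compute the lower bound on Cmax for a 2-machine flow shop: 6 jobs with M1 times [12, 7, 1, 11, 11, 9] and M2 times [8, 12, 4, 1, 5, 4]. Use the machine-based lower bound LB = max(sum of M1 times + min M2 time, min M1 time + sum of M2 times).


LB1 = sum(M1 times) + min(M2 times) = 51 + 1 = 52
LB2 = min(M1 times) + sum(M2 times) = 1 + 34 = 35
Lower bound = max(LB1, LB2) = max(52, 35) = 52

52


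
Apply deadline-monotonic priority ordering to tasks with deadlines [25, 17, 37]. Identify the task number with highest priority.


Sort tasks by relative deadline (ascending):
  Task 2: deadline = 17
  Task 1: deadline = 25
  Task 3: deadline = 37
Priority order (highest first): [2, 1, 3]
Highest priority task = 2

2


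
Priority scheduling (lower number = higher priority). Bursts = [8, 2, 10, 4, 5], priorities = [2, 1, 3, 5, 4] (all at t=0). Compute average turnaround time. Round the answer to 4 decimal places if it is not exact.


Sort by priority (ascending = highest first):
Order: [(1, 2), (2, 8), (3, 10), (4, 5), (5, 4)]
Completion times:
  Priority 1, burst=2, C=2
  Priority 2, burst=8, C=10
  Priority 3, burst=10, C=20
  Priority 4, burst=5, C=25
  Priority 5, burst=4, C=29
Average turnaround = 86/5 = 17.2

17.2


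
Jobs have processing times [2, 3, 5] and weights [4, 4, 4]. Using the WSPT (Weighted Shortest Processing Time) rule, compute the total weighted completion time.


Compute p/w ratios and sort ascending (WSPT): [(2, 4), (3, 4), (5, 4)]
Compute weighted completion times:
  Job (p=2,w=4): C=2, w*C=4*2=8
  Job (p=3,w=4): C=5, w*C=4*5=20
  Job (p=5,w=4): C=10, w*C=4*10=40
Total weighted completion time = 68

68


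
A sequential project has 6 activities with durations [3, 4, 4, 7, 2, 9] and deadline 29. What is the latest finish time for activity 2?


LF(activity 2) = deadline - sum of successor durations
Successors: activities 3 through 6 with durations [4, 7, 2, 9]
Sum of successor durations = 22
LF = 29 - 22 = 7

7


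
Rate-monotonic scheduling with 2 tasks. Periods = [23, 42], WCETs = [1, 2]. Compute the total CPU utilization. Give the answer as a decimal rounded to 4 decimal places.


Compute individual utilizations (exact fractions):
  Task 1: C/T = 1/23 (approx. 0.0435)
  Task 2: C/T = 2/42 = 1/21 (approx. 0.0476)
Total utilization U = 1/23 + 1/21 = 44/483
Rounded to 4 decimal places: U = 0.0911
RM (Liu & Layland) bound for 2 tasks = 0.828427; compare with U = 44/483 (approx. 0.091097)
U <= bound, so schedulable by RM sufficient condition.

0.0911


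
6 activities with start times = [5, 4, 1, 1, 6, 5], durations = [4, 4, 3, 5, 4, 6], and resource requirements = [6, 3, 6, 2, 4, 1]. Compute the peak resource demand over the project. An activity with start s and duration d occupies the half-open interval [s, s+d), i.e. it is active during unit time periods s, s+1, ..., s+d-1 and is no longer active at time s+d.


Each activity i is active on [start_i, start_i + duration_i).
Compute total resource usage per time slot:
  t=0: active resources = [], total = 0
  t=1: active resources = [6, 2], total = 8
  t=2: active resources = [6, 2], total = 8
  t=3: active resources = [6, 2], total = 8
  t=4: active resources = [3, 2], total = 5
  t=5: active resources = [6, 3, 2, 1], total = 12
  t=6: active resources = [6, 3, 4, 1], total = 14
  t=7: active resources = [6, 3, 4, 1], total = 14
  t=8: active resources = [6, 4, 1], total = 11
  t=9: active resources = [4, 1], total = 5
  t=10: active resources = [1], total = 1
Peak resource demand = 14

14


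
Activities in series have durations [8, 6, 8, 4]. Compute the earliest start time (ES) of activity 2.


Activity 2 starts after activities 1 through 1 complete.
Predecessor durations: [8]
ES = 8 = 8

8


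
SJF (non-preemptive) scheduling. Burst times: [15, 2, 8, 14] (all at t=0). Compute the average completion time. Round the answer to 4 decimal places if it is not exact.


SJF order (ascending): [2, 8, 14, 15]
Completion times:
  Job 1: burst=2, C=2
  Job 2: burst=8, C=10
  Job 3: burst=14, C=24
  Job 4: burst=15, C=39
Average completion = 75/4 = 18.75

18.75


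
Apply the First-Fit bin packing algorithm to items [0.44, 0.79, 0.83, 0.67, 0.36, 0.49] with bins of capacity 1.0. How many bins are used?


Place items sequentially using First-Fit:
  Item 0.44 -> new Bin 1
  Item 0.79 -> new Bin 2
  Item 0.83 -> new Bin 3
  Item 0.67 -> new Bin 4
  Item 0.36 -> Bin 1 (now 0.8)
  Item 0.49 -> new Bin 5
Total bins used = 5

5


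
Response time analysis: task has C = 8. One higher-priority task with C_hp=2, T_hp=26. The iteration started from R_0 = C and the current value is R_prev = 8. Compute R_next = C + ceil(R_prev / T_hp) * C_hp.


R_next = C + ceil(R_prev / T_hp) * C_hp
ceil(8 / 26) = ceil(0.3077) = 1
Interference = 1 * 2 = 2
R_next = 8 + 2 = 10

10


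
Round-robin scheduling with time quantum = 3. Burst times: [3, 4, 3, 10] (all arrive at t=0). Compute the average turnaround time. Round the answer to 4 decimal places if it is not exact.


Time quantum = 3
Execution trace:
  J1 runs 3 units, time = 3
  J2 runs 3 units, time = 6
  J3 runs 3 units, time = 9
  J4 runs 3 units, time = 12
  J2 runs 1 units, time = 13
  J4 runs 3 units, time = 16
  J4 runs 3 units, time = 19
  J4 runs 1 units, time = 20
Finish times: [3, 13, 9, 20]
Average turnaround = 45/4 = 11.25

11.25


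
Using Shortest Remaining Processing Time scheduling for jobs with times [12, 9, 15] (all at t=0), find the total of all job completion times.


Since all jobs arrive at t=0, SRPT equals SPT ordering.
SPT order: [9, 12, 15]
Completion times:
  Job 1: p=9, C=9
  Job 2: p=12, C=21
  Job 3: p=15, C=36
Total completion time = 9 + 21 + 36 = 66

66


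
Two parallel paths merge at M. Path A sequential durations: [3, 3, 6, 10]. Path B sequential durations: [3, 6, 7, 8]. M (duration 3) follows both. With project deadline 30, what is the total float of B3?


Forward pass: ES(B3) = sum of predecessors on chain B = 9
EF = ES + duration = 9 + 7 = 16
Backward pass: LF(M) = deadline = 30; LS(M) = 30 - 3 = 27
LF(B3) = LS(M) - sum(successors on chain B) = 27 - 8 = 19
LS = LF - duration = 19 - 7 = 12
Total float = LS - ES = 12 - 9 = 3

3


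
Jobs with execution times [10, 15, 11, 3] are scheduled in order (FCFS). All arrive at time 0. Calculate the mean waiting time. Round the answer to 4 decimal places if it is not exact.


FCFS order (as given): [10, 15, 11, 3]
Waiting times:
  Job 1: wait = 0
  Job 2: wait = 10
  Job 3: wait = 25
  Job 4: wait = 36
Sum of waiting times = 71
Average waiting time = 71/4 = 17.75

17.75


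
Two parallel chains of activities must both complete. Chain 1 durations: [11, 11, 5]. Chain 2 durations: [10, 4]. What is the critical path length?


Path A total = 11 + 11 + 5 = 27
Path B total = 10 + 4 = 14
Critical path = longest path = max(27, 14) = 27

27


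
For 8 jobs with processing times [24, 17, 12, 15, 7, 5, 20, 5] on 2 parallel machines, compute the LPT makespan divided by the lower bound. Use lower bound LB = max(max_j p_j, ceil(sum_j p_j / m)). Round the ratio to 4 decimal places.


LPT order: [24, 20, 17, 15, 12, 7, 5, 5]
Machine loads after assignment: [51, 54]
LPT makespan = 54
Lower bound = max(max_job, ceil(total/2)) = max(24, 53) = 53
Ratio = 54 / 53 = 1.0189

1.0189


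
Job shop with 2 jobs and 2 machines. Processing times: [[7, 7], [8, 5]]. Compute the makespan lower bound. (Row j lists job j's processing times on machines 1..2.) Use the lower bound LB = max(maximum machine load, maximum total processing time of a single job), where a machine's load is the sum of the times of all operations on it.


Machine loads:
  Machine 1: 7 + 8 = 15
  Machine 2: 7 + 5 = 12
Max machine load = 15
Job totals:
  Job 1: 14
  Job 2: 13
Max job total = 14
Lower bound = max(15, 14) = 15

15


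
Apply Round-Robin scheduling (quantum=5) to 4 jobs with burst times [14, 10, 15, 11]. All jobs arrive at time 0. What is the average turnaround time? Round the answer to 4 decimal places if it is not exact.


Time quantum = 5
Execution trace:
  J1 runs 5 units, time = 5
  J2 runs 5 units, time = 10
  J3 runs 5 units, time = 15
  J4 runs 5 units, time = 20
  J1 runs 5 units, time = 25
  J2 runs 5 units, time = 30
  J3 runs 5 units, time = 35
  J4 runs 5 units, time = 40
  J1 runs 4 units, time = 44
  J3 runs 5 units, time = 49
  J4 runs 1 units, time = 50
Finish times: [44, 30, 49, 50]
Average turnaround = 173/4 = 43.25

43.25


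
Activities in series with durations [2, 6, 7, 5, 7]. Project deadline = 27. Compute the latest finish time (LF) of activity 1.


LF(activity 1) = deadline - sum of successor durations
Successors: activities 2 through 5 with durations [6, 7, 5, 7]
Sum of successor durations = 25
LF = 27 - 25 = 2

2


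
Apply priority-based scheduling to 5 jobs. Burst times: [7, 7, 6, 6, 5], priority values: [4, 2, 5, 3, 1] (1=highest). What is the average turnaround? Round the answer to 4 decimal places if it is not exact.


Sort by priority (ascending = highest first):
Order: [(1, 5), (2, 7), (3, 6), (4, 7), (5, 6)]
Completion times:
  Priority 1, burst=5, C=5
  Priority 2, burst=7, C=12
  Priority 3, burst=6, C=18
  Priority 4, burst=7, C=25
  Priority 5, burst=6, C=31
Average turnaround = 91/5 = 18.2

18.2


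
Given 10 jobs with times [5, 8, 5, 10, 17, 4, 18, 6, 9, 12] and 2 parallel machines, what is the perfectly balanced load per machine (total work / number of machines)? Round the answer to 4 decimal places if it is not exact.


Total processing time = 5 + 8 + 5 + 10 + 17 + 4 + 18 + 6 + 9 + 12 = 94
Number of machines = 2
Ideal balanced load = 94 / 2 = 47.0

47.0


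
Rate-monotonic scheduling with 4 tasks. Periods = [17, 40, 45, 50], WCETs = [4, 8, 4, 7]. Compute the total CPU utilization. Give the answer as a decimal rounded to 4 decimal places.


Compute individual utilizations (exact fractions):
  Task 1: C/T = 4/17 (approx. 0.2353)
  Task 2: C/T = 8/40 = 1/5 (approx. 0.2)
  Task 3: C/T = 4/45 (approx. 0.0889)
  Task 4: C/T = 7/50 (approx. 0.14)
Total utilization U = 4/17 + 1/5 + 4/45 + 7/50 = 5081/7650
Rounded to 4 decimal places: U = 0.6642
RM (Liu & Layland) bound for 4 tasks = 0.756828; compare with U = 5081/7650 (approx. 0.664183)
U <= bound, so schedulable by RM sufficient condition.

0.6642


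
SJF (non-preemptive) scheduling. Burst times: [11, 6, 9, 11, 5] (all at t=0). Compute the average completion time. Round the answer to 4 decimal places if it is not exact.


SJF order (ascending): [5, 6, 9, 11, 11]
Completion times:
  Job 1: burst=5, C=5
  Job 2: burst=6, C=11
  Job 3: burst=9, C=20
  Job 4: burst=11, C=31
  Job 5: burst=11, C=42
Average completion = 109/5 = 21.8

21.8


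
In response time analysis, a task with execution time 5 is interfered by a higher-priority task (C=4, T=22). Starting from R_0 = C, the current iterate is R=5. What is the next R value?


R_next = C + ceil(R_prev / T_hp) * C_hp
ceil(5 / 22) = ceil(0.2273) = 1
Interference = 1 * 4 = 4
R_next = 5 + 4 = 9

9


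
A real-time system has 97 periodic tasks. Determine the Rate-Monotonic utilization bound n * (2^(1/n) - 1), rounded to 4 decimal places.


Compute 2^(1/97) = 1.0071714397
Subtract 1: 1.0071714397 - 1 = 0.0071714397
Multiply by n: 97 * 0.0071714397 = 0.6956296509
Round to 4 dp: 0.6956

0.6956


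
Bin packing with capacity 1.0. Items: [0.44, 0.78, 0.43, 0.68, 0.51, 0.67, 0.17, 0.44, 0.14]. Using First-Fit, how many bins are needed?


Place items sequentially using First-Fit:
  Item 0.44 -> new Bin 1
  Item 0.78 -> new Bin 2
  Item 0.43 -> Bin 1 (now 0.87)
  Item 0.68 -> new Bin 3
  Item 0.51 -> new Bin 4
  Item 0.67 -> new Bin 5
  Item 0.17 -> Bin 2 (now 0.95)
  Item 0.44 -> Bin 4 (now 0.95)
  Item 0.14 -> Bin 3 (now 0.82)
Total bins used = 5

5


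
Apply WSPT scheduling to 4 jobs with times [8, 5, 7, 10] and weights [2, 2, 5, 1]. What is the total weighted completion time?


Compute p/w ratios and sort ascending (WSPT): [(7, 5), (5, 2), (8, 2), (10, 1)]
Compute weighted completion times:
  Job (p=7,w=5): C=7, w*C=5*7=35
  Job (p=5,w=2): C=12, w*C=2*12=24
  Job (p=8,w=2): C=20, w*C=2*20=40
  Job (p=10,w=1): C=30, w*C=1*30=30
Total weighted completion time = 129

129


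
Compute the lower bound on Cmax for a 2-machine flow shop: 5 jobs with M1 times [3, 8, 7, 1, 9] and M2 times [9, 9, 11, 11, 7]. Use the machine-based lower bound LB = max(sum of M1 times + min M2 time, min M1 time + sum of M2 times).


LB1 = sum(M1 times) + min(M2 times) = 28 + 7 = 35
LB2 = min(M1 times) + sum(M2 times) = 1 + 47 = 48
Lower bound = max(LB1, LB2) = max(35, 48) = 48

48


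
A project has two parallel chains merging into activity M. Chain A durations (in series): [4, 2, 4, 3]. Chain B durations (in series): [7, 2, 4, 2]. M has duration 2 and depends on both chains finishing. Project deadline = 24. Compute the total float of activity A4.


Forward pass: ES(A4) = sum of predecessors on chain A = 10
EF = ES + duration = 10 + 3 = 13
Backward pass: LF(M) = deadline = 24; LS(M) = 24 - 2 = 22
LF(A4) = LS(M) - sum(successors on chain A) = 22 - 0 = 22
LS = LF - duration = 22 - 3 = 19
Total float = LS - ES = 19 - 10 = 9

9


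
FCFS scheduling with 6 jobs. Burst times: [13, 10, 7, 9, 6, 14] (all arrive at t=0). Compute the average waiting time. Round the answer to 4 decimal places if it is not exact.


FCFS order (as given): [13, 10, 7, 9, 6, 14]
Waiting times:
  Job 1: wait = 0
  Job 2: wait = 13
  Job 3: wait = 23
  Job 4: wait = 30
  Job 5: wait = 39
  Job 6: wait = 45
Sum of waiting times = 150
Average waiting time = 150/6 = 25.0

25.0


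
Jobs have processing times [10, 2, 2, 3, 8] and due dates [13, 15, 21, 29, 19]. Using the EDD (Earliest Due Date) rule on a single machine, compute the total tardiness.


Sort by due date (EDD order): [(10, 13), (2, 15), (8, 19), (2, 21), (3, 29)]
Compute completion times and tardiness:
  Job 1: p=10, d=13, C=10, tardiness=max(0,10-13)=0
  Job 2: p=2, d=15, C=12, tardiness=max(0,12-15)=0
  Job 3: p=8, d=19, C=20, tardiness=max(0,20-19)=1
  Job 4: p=2, d=21, C=22, tardiness=max(0,22-21)=1
  Job 5: p=3, d=29, C=25, tardiness=max(0,25-29)=0
Total tardiness = 2

2


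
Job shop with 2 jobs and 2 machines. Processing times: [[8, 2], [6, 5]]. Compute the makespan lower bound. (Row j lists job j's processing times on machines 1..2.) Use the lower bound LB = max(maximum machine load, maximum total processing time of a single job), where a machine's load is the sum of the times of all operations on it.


Machine loads:
  Machine 1: 8 + 6 = 14
  Machine 2: 2 + 5 = 7
Max machine load = 14
Job totals:
  Job 1: 10
  Job 2: 11
Max job total = 11
Lower bound = max(14, 11) = 14

14


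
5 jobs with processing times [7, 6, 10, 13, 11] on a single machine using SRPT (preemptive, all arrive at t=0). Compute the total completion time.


Since all jobs arrive at t=0, SRPT equals SPT ordering.
SPT order: [6, 7, 10, 11, 13]
Completion times:
  Job 1: p=6, C=6
  Job 2: p=7, C=13
  Job 3: p=10, C=23
  Job 4: p=11, C=34
  Job 5: p=13, C=47
Total completion time = 6 + 13 + 23 + 34 + 47 = 123

123


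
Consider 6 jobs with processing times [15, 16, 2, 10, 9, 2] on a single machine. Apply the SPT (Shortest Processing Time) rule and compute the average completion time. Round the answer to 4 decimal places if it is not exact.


Sort jobs by processing time (SPT order): [2, 2, 9, 10, 15, 16]
Compute completion times sequentially:
  Job 1: processing = 2, completes at 2
  Job 2: processing = 2, completes at 4
  Job 3: processing = 9, completes at 13
  Job 4: processing = 10, completes at 23
  Job 5: processing = 15, completes at 38
  Job 6: processing = 16, completes at 54
Sum of completion times = 134
Average completion time = 134/6 = 22.3333

22.3333


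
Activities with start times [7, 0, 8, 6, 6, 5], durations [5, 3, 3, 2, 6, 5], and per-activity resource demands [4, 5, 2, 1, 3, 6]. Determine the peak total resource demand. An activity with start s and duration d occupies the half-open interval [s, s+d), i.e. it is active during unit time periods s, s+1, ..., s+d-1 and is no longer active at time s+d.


Each activity i is active on [start_i, start_i + duration_i).
Compute total resource usage per time slot:
  t=0: active resources = [5], total = 5
  t=1: active resources = [5], total = 5
  t=2: active resources = [5], total = 5
  t=3: active resources = [], total = 0
  t=4: active resources = [], total = 0
  t=5: active resources = [6], total = 6
  t=6: active resources = [1, 3, 6], total = 10
  t=7: active resources = [4, 1, 3, 6], total = 14
  t=8: active resources = [4, 2, 3, 6], total = 15
  t=9: active resources = [4, 2, 3, 6], total = 15
  t=10: active resources = [4, 2, 3], total = 9
  t=11: active resources = [4, 3], total = 7
Peak resource demand = 15

15


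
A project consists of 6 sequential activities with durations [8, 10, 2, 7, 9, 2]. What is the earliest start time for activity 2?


Activity 2 starts after activities 1 through 1 complete.
Predecessor durations: [8]
ES = 8 = 8

8


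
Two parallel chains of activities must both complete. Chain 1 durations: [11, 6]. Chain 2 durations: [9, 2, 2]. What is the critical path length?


Path A total = 11 + 6 = 17
Path B total = 9 + 2 + 2 = 13
Critical path = longest path = max(17, 13) = 17

17


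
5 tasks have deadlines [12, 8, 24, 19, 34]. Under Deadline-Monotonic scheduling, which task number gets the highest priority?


Sort tasks by relative deadline (ascending):
  Task 2: deadline = 8
  Task 1: deadline = 12
  Task 4: deadline = 19
  Task 3: deadline = 24
  Task 5: deadline = 34
Priority order (highest first): [2, 1, 4, 3, 5]
Highest priority task = 2

2


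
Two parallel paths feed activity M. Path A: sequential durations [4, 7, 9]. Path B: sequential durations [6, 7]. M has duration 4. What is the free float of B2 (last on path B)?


ES(B2) = sum of predecessors on chain B = 6
EF(B2) = ES + duration = 6 + 7 = 13
Successor of B2 is M. ES(M) = max(sum(A), sum(B)) = max(20, 13) = 20
Free float = ES(successor) - EF(current) = 20 - 13 = 7

7


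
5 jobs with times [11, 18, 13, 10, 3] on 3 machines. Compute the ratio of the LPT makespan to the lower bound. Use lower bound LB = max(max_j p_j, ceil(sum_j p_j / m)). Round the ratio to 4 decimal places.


LPT order: [18, 13, 11, 10, 3]
Machine loads after assignment: [18, 16, 21]
LPT makespan = 21
Lower bound = max(max_job, ceil(total/3)) = max(18, 19) = 19
Ratio = 21 / 19 = 1.1053

1.1053


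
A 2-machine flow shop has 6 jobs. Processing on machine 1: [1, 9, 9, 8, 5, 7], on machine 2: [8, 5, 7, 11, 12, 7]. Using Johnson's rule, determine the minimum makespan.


Apply Johnson's rule:
  Group 1 (a <= b): [(1, 1, 8), (5, 5, 12), (6, 7, 7), (4, 8, 11)]
  Group 2 (a > b): [(3, 9, 7), (2, 9, 5)]
Optimal job order: [1, 5, 6, 4, 3, 2]
Schedule:
  Job 1: M1 done at 1, M2 done at 9
  Job 5: M1 done at 6, M2 done at 21
  Job 6: M1 done at 13, M2 done at 28
  Job 4: M1 done at 21, M2 done at 39
  Job 3: M1 done at 30, M2 done at 46
  Job 2: M1 done at 39, M2 done at 51
Makespan = 51

51


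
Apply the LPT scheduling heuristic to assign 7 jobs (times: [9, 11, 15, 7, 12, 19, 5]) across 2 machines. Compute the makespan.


Sort jobs in decreasing order (LPT): [19, 15, 12, 11, 9, 7, 5]
Assign each job to the least loaded machine:
  Machine 1: jobs [19, 11, 7], load = 37
  Machine 2: jobs [15, 12, 9, 5], load = 41
Makespan = max load = 41

41


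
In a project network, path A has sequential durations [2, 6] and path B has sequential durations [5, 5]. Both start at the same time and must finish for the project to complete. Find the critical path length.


Path A total = 2 + 6 = 8
Path B total = 5 + 5 = 10
Critical path = longest path = max(8, 10) = 10

10


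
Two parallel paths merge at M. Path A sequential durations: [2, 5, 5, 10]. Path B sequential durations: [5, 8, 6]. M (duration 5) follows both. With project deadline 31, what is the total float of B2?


Forward pass: ES(B2) = sum of predecessors on chain B = 5
EF = ES + duration = 5 + 8 = 13
Backward pass: LF(M) = deadline = 31; LS(M) = 31 - 5 = 26
LF(B2) = LS(M) - sum(successors on chain B) = 26 - 6 = 20
LS = LF - duration = 20 - 8 = 12
Total float = LS - ES = 12 - 5 = 7

7
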